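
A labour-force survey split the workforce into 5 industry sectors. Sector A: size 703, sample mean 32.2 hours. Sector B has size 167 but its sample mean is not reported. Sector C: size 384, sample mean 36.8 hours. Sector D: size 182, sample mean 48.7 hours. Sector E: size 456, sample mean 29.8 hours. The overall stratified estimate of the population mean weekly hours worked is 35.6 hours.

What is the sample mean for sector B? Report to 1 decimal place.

48.7

Σ Nₕx̄ₕ = N·μ, so 167·x̄_B = 1892·35.6 − (703·32.2 + 384·36.8 + 182·48.7 + 456·29.8).
= 67355.2 − 59220 = 8135.2.
x̄_B = 8135.2 / 167 = 48.714... → 48.7.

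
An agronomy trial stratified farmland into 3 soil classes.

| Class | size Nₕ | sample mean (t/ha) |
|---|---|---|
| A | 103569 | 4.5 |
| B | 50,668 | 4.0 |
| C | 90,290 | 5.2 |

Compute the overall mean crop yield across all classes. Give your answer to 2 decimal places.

4.65

x̄_st = (Σ Nₕx̄ₕ) / (Σ Nₕ) = (103569·4.5 + 50668·4.0 + 90290·5.2) / 244527
= 1138240.5 / 244527 = 4.6549... → 4.65.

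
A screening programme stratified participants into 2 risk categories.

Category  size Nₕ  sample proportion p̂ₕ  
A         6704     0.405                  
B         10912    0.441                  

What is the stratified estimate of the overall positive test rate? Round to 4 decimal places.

0.4273

N = 6704 + 10912 = 17616.
Overall proportion = Σ (Nₕ/N)·p̂ₕ.
Σ Nₕp̂ₕ = 2715.12 + 4812.192 = 7527.312.
7527.312 / 17616 = 0.427300... → 0.4273.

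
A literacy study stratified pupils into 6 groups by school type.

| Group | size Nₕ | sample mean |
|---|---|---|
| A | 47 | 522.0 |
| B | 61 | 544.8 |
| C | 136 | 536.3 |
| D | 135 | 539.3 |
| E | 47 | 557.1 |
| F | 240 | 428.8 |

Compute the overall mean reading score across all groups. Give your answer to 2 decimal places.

499.41

N = 47 + 61 + 136 + 135 + 47 + 240 = 666.
The stratified mean weights each stratum mean by its population share Nₕ/N.
Σ Nₕx̄ₕ = 47·522.0 + 61·544.8 + 136·536.3 + 135·539.3 + 47·557.1 + 240·428.8 = 24534 + 33232.8 + 72936.8 + 72805.5 + 26183.7 + 102912 = 332604.8.
Divide by N: 332604.8 / 666 = 499.4066... → 499.41.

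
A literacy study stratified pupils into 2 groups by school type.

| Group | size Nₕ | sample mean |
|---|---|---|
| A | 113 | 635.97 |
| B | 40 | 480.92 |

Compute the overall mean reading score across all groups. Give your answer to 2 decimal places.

N = 153; weights Wₕ = Nₕ/N = (0.7386, 0.2614).
x̄_st = Σ Wₕ·x̄ₕ = 0.7386·635.97 + 0.2614·480.92 ≈ 595.4341...
→ 595.43.

595.43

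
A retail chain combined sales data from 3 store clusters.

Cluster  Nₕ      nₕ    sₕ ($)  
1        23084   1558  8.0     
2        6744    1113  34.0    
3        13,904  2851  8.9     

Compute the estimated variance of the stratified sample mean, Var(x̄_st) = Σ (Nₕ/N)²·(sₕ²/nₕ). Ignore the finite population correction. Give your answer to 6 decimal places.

N = 43732; Wₕ = Nₕ/N.
cluster 1: (23084/43732)²·8.0²/1558 = 0.011445532
cluster 2: (6744/43732)²·34.0²/1113 = 0.024700123
cluster 3: (13904/43732)²·8.9²/2851 = 0.002808430
Sum = 0.038954085 → 0.038954.

0.038954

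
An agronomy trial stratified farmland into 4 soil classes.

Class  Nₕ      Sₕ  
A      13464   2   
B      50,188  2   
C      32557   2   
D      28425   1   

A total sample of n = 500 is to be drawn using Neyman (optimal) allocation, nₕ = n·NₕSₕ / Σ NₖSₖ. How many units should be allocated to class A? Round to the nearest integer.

Σ NₕSₕ = 13464·2 + 50188·2 + 32557·2 + 28425·1 = 220843.
Share for A: 26928/220843 = 0.12193.
n_A = 500 × 0.12193 = 60.966... → 61.

61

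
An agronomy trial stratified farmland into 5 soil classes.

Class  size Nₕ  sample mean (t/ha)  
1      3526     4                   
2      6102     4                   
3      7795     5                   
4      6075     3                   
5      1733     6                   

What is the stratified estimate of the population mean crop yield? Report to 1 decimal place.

4.2

N = 3526 + 6102 + 7795 + 6075 + 1733 = 25231.
The stratified mean weights each stratum mean by its population share Nₕ/N.
Σ Nₕx̄ₕ = 3526·4 + 6102·4 + 7795·5 + 6075·3 + 1733·6 = 14104 + 24408 + 38975 + 18225 + 10398 = 106110.
Divide by N: 106110 / 25231 = 4.206... → 4.2.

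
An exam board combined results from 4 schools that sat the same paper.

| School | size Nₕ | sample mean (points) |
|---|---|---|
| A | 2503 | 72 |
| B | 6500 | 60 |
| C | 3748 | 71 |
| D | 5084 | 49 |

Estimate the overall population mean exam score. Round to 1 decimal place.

N = 2503 + 6500 + 3748 + 5084 = 17835.
Weight each subgroup mean by Nₕ/N and sum.
Σ Nₕx̄ₕ = 2503·72 + 6500·60 + 3748·71 + 5084·49 = 180216 + 390000 + 266108 + 249116 = 1085440.
Divide by N: 1085440 / 17835 = 60.860... → 60.9.

60.9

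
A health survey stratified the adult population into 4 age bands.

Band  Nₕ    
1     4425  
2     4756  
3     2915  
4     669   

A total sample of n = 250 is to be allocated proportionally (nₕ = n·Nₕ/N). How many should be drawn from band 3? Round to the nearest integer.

Share of band 3 = 2915/12765 = 0.22836.
Allocate 250 × 0.22836 = 57.090... → 57.

57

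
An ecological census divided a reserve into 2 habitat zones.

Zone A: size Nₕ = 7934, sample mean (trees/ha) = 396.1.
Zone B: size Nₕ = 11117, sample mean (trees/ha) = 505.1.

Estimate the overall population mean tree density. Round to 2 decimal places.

N = 19051; weights Wₕ = Nₕ/N = (0.4165, 0.5835).
x̄_st = Σ Wₕ·x̄ₕ = 0.4165·396.1 + 0.5835·505.1 ≈ 459.7057...
→ 459.71.

459.71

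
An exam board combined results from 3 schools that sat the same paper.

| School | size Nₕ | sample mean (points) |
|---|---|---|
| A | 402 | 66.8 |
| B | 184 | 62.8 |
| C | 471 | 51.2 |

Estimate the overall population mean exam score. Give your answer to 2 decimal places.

59.15

N = 1057; weights Wₕ = Nₕ/N = (0.3803, 0.1741, 0.4456).
x̄_st = Σ Wₕ·x̄ₕ = 0.3803·66.8 + 0.1741·62.8 + 0.4456·51.2 ≈ 59.1523...
→ 59.15.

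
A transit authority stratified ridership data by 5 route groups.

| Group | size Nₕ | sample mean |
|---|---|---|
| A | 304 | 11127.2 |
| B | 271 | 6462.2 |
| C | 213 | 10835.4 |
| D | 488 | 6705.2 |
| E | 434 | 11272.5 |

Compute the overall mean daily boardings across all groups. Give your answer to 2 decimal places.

9126.47

N = 304 + 271 + 213 + 488 + 434 = 1710.
Weight each subgroup mean by Nₕ/N and sum.
Σ Nₕx̄ₕ = 304·11127.2 + 271·6462.2 + 213·10835.4 + 488·6705.2 + 434·11272.5 = 3382668.8 + 1751256.2 + 2307940.2 + 3272137.6 + 4892265 = 15606267.8.
Divide by N: 15606267.8 / 1710 = 9126.4724... → 9126.47.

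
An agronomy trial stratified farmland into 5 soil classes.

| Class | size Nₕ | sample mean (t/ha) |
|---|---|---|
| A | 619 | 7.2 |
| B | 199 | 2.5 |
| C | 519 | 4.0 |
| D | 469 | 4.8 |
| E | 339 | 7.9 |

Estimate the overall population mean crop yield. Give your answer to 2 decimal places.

5.58

N = 2145; weights Wₕ = Nₕ/N = (0.2886, 0.0928, 0.2420, 0.2186, 0.1580).
x̄_st = Σ Wₕ·x̄ₕ = 0.2886·7.2 + 0.0928·2.5 + 0.2420·4.0 + 0.2186·4.8 + 0.1580·7.9 ≈ 5.5756...
→ 5.58.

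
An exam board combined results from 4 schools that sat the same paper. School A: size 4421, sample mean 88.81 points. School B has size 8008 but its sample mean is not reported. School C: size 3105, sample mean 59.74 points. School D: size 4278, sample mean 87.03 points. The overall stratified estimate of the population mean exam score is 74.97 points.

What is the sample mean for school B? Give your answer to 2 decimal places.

66.79

Σ Nₕx̄ₕ = N·μ, so 8008·x̄_B = 19812·74.97 − (4421·88.81 + 3105·59.74 + 4278·87.03).
= 1485305.64 − 950436.05 = 534869.59.
x̄_B = 534869.59 / 8008 = 66.7919... → 66.79.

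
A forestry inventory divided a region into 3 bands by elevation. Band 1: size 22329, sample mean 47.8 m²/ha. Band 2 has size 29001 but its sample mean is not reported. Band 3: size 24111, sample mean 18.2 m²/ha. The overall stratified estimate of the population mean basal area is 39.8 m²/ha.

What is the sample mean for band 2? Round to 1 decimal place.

51.6

N = 22329 + 29001 + 24111 = 75441.
Overall total = μ·N = 39.8·75441 = 3002551.8.
Subtract the known strata: 22329·47.8 + 24111·18.2 = 1506146.4.
Remaining total for band 2: 3002551.8 − 1506146.4 = 1496405.4.
Divide by its size: 1496405.4 / 29001 = 51.598... → 51.6.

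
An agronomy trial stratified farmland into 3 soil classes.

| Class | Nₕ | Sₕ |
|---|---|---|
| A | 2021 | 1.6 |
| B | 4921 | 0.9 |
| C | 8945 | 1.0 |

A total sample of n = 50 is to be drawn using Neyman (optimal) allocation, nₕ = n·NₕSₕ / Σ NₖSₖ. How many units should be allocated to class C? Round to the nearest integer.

Σ NₕSₕ = 2021·1.6 + 4921·0.9 + 8945·1.0 = 16607.5.
Share for C: 8945/16607.5 = 0.53861.
n_C = 50 × 0.53861 = 26.931... → 27.

27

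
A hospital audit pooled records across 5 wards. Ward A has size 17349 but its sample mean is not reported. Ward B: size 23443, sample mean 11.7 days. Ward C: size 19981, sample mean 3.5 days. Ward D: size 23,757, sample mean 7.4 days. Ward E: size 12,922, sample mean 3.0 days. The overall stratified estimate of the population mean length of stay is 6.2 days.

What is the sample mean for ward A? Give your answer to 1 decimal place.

N = 17349 + 23443 + 19981 + 23757 + 12922 = 97452.
Overall total = μ·N = 6.2·97452 = 604202.4.
Subtract the known strata: 23443·11.7 + 19981·3.5 + 23757·7.4 + 12922·3.0 = 558784.4.
Remaining total for ward A: 604202.4 − 558784.4 = 45418.
Divide by its size: 45418 / 17349 = 2.618... → 2.6.

2.6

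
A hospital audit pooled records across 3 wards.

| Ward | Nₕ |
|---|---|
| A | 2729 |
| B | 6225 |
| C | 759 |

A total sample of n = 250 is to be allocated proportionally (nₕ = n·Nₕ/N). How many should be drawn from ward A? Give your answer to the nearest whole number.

N = 2729 + 6225 + 759 = 9713.
n_A = 250·2729/9713 = 70.241... → 70.

70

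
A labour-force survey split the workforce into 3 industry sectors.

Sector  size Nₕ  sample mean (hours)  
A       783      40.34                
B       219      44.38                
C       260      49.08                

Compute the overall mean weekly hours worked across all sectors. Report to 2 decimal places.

42.84

N = 783 + 219 + 260 = 1262.
The stratified mean weights each stratum mean by its population share Nₕ/N.
Σ Nₕx̄ₕ = 783·40.34 + 219·44.38 + 260·49.08 = 31586.22 + 9719.22 + 12760.8 = 54066.24.
Divide by N: 54066.24 / 1262 = 42.8417... → 42.84.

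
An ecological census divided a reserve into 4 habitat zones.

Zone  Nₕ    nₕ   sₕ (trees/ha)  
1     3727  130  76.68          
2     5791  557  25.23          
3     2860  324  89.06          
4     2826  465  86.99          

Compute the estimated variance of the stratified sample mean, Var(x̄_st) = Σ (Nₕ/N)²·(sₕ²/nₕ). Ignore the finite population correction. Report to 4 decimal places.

N = 15204; Wₕ = Nₕ/N.
zone 1: (3727/15204)²·76.68²/130 = 2.7178402
zone 2: (5791/15204)²·25.23²/557 = 0.1657947
zone 3: (2860/15204)²·89.06²/324 = 0.8662370
zone 4: (2826/15204)²·86.99²/465 = 0.5622304
Sum = 4.3121023 → 4.3121.

4.3121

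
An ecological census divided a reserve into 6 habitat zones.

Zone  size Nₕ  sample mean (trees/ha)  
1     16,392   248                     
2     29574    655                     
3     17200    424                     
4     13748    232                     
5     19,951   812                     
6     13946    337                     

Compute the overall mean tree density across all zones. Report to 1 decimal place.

N = 110811; weights Wₕ = Nₕ/N = (0.1479, 0.2669, 0.1552, 0.1241, 0.1800, 0.1259).
x̄_st = Σ Wₕ·x̄ₕ = 0.1479·248 + 0.2669·655 + 0.1552·424 + 0.1241·232 + 0.1800·812 + 0.1259·337 ≈ 494.703...
→ 494.7.

494.7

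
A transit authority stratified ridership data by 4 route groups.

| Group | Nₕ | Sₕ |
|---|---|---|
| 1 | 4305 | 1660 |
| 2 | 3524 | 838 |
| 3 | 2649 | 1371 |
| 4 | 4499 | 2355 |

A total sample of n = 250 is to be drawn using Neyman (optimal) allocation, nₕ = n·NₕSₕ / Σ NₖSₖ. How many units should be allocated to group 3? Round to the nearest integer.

37

1: NₕSₕ = 4305·1660 = 7146300
2: NₕSₕ = 3524·838 = 2953112
3: NₕSₕ = 2649·1371 = 3631779
4: NₕSₕ = 4499·2355 = 10595145
Σ NₕSₕ = 24326336.
n_3 = 250·3631779/24326336 = 37.324... → 37.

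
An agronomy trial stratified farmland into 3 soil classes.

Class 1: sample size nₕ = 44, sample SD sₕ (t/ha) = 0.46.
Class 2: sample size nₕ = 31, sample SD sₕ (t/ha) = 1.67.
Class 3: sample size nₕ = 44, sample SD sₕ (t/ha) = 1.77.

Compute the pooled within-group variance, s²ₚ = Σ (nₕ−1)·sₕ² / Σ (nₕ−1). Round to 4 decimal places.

Degrees of freedom: 43 + 30 + 43 = 116.
Σ(nₕ−1)sₕ² = 43·0.2116 + 30·2.7889 + 43·3.1329 = 227.4805.
s²ₚ = 227.4805 / 116 = 1.961039... → 1.9610.

1.9610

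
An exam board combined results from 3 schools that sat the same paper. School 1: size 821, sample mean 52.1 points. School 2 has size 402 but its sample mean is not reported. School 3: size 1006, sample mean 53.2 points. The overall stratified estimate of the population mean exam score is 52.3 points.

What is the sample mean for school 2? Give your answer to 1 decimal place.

50.5

N = 821 + 402 + 1006 = 2229.
Overall total = μ·N = 52.3·2229 = 116576.7.
Subtract the known strata: 821·52.1 + 1006·53.2 = 96293.3.
Remaining total for school 2: 116576.7 − 96293.3 = 20283.4.
Divide by its size: 20283.4 / 402 = 50.456... → 50.5.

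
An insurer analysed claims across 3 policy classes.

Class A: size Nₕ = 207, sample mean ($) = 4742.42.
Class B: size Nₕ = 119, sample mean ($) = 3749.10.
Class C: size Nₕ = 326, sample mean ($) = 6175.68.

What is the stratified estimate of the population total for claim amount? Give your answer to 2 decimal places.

A: 207·4742.42 = 981680.94
B: 119·3749.10 = 446142.9
C: 326·6175.68 = 2013271.68
τ̂ = Σ Nₕx̄ₕ = 3441095.52.

3441095.52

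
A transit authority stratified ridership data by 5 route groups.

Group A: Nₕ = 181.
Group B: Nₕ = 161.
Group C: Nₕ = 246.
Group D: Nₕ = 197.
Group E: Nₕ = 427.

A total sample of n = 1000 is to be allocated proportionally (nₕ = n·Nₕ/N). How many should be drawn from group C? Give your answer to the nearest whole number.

203

Share of group C = 246/1212 = 0.20297.
Allocate 1000 × 0.20297 = 202.970... → 203.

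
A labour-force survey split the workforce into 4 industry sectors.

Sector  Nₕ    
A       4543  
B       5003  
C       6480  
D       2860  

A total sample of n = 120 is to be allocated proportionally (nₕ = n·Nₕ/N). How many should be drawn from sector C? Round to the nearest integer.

41

N = 4543 + 5003 + 6480 + 2860 = 18886.
n_C = 120·6480/18886 = 41.173... → 41.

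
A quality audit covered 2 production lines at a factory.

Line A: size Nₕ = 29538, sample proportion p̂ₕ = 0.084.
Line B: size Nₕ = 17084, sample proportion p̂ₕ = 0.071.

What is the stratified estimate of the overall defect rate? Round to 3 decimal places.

0.079

Wₕ = Nₕ/N with N = 46622: 0.6336, 0.3664.
p̂_st = 0.6336·0.084 + 0.3664·0.071 ≈ 0.07924... → 0.079.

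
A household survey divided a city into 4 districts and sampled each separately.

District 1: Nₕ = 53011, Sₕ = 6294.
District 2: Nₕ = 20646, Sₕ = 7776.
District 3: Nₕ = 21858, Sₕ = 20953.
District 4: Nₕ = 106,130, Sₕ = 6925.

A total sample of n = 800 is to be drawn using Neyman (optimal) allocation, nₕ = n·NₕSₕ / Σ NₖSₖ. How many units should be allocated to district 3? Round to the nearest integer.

217

Σ NₕSₕ = 53011·6294 + 20646·7776 + 21858·20953 + 106130·6925 = 1687135454.
Share for 3: 457990674/1687135454 = 0.27146.
n_3 = 800 × 0.27146 = 217.168... → 217.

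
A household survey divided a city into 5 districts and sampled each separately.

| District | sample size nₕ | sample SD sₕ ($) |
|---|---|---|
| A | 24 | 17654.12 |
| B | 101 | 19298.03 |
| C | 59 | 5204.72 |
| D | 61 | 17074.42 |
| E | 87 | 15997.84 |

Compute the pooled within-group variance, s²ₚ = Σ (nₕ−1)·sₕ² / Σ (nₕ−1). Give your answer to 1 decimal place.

261416307.9

Degrees of freedom: 23 + 100 + 58 + 60 + 86 = 327.
Σ(nₕ−1)sₕ² = 23·311667952.9744 + 100·372413961.8809 + 58·27089110.2784 + 60·291535818.3364 + 86·255930884.6656 = 85483132684.074.
s²ₚ = 85483132684.074 / 327 = 261416307.902... → 261416307.9.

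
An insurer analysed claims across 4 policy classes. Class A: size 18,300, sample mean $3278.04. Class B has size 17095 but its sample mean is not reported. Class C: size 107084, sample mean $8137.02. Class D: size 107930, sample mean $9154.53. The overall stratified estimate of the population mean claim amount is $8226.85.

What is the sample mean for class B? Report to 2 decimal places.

8230.25

N = 18300 + 17095 + 107084 + 107930 = 250409.
Overall total = μ·N = 8226.85·250409 = 2060077281.65.
Subtract the known strata: 18300·3278.04 + 107084·8137.02 + 107930·9154.53 = 1919381204.58.
Remaining total for class B: 2060077281.65 − 1919381204.58 = 140696077.07.
Divide by its size: 140696077.07 / 17095 = 8230.2473... → 8230.25.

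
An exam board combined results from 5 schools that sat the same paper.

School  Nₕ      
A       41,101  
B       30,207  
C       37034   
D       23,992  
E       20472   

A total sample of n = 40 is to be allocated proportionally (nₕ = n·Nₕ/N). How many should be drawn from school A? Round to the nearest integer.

11

N = 41101 + 30207 + 37034 + 23992 + 20472 = 152806.
n_A = 40·41101/152806 = 10.759... → 11.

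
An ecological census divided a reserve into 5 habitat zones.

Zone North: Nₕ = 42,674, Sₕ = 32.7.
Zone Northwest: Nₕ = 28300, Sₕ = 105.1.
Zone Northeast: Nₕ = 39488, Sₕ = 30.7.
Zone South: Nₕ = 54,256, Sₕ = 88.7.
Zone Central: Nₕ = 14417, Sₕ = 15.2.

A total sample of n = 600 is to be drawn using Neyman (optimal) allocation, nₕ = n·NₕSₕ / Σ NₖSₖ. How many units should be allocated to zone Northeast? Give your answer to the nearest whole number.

North: NₕSₕ = 42674·32.7 = 1395439.8
Northwest: NₕSₕ = 28300·105.1 = 2974330
Northeast: NₕSₕ = 39488·30.7 = 1212281.6
South: NₕSₕ = 54256·88.7 = 4812507.2
Central: NₕSₕ = 14417·15.2 = 219138.4
Σ NₕSₕ = 10613697.
n_Northeast = 600·1212281.6/10613697 = 68.531... → 69.

69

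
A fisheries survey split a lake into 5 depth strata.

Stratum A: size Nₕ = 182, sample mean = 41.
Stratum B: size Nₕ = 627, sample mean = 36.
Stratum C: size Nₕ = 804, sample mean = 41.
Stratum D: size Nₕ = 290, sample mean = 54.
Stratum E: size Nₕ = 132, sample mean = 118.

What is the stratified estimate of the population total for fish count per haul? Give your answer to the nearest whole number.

94234

Estimate total by summing Nₕ·x̄ₕ over strata.
182·41 + 627·36 + 804·41 + 290·54 + 132·118 = 7462 + 22572 + 32964 + 15660 + 15576 = 94234.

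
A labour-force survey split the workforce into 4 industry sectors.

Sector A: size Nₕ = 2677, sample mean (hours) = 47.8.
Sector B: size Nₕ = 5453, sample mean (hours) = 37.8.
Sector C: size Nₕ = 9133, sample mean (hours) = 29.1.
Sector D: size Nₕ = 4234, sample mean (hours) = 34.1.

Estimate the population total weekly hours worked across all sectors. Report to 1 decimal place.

744233.7

A: 2677·47.8 = 127960.6
B: 5453·37.8 = 206123.4
C: 9133·29.1 = 265770.3
D: 4234·34.1 = 144379.4
τ̂ = Σ Nₕx̄ₕ = 744233.7.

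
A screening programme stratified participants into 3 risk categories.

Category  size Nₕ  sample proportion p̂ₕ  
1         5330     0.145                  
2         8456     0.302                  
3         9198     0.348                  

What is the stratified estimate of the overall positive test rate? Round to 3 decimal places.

Wₕ = Nₕ/N with N = 22984: 0.2319, 0.3679, 0.4002.
p̂_st = 0.2319·0.145 + 0.3679·0.302 + 0.4002·0.348 ≈ 0.28400... → 0.284.

0.284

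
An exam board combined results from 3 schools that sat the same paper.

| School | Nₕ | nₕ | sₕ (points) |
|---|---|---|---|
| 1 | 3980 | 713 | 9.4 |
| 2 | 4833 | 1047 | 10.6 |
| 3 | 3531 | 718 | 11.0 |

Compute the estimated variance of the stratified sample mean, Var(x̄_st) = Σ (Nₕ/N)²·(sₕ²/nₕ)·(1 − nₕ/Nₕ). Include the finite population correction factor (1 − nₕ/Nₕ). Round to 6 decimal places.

N = 12344. Term for each stratum: Wₕ²sₕ²/nₕ·(1−nₕ/Nₕ).
Var(x̄_st) = 0.010575151 + 0.012886964 + 0.010985417 = 0.034447532 → 0.034448.

0.034448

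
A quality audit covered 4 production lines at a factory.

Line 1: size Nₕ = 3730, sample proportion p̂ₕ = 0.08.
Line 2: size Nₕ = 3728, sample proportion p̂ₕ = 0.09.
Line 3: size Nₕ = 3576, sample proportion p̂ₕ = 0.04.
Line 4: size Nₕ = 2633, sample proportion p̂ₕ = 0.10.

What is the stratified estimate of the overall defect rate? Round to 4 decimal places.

Wₕ = Nₕ/N with N = 13667: 0.2729, 0.2728, 0.2617, 0.1927.
p̂_st = 0.2729·0.08 + 0.2728·0.09 + 0.2617·0.04 + 0.1927·0.10 ≈ 0.076115... → 0.0761.

0.0761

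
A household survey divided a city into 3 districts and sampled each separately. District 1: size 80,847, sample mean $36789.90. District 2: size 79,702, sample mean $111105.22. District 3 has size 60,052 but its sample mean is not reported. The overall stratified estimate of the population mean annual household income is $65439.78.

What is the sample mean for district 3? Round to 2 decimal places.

Σ Nₕx̄ₕ = N·μ, so 60052·x̄_3 = 220601·65439.78 − (80847·36789.90 + 79702·111105.22).
= 14436080907.78 − 11829661289.74 = 2606419618.04.
x̄_3 = 2606419618.04 / 60052 = 43402.7113... → 43402.71.

43402.71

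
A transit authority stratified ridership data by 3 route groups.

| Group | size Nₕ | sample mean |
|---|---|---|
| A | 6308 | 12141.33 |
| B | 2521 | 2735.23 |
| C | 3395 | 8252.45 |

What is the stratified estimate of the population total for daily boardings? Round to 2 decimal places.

A: 6308·12141.33 = 76587509.64
B: 2521·2735.23 = 6895514.83
C: 3395·8252.45 = 28017067.75
τ̂ = Σ Nₕx̄ₕ = 111500092.22.

111500092.22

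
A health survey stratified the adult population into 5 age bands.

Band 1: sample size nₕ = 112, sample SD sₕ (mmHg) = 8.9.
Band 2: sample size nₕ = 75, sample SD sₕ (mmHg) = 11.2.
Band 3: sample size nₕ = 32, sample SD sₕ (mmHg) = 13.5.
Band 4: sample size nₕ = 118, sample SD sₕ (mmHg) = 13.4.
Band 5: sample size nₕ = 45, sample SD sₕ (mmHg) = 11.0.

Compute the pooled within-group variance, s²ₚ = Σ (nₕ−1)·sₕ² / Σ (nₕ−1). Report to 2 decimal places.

1: (112−1)·8.9² = 111·79.21 = 8792.31
2: (75−1)·11.2² = 74·125.44 = 9282.56
3: (32−1)·13.5² = 31·182.25 = 5649.75
4: (118−1)·13.4² = 117·179.56 = 21008.52
5: (45−1)·11.0² = 44·121 = 5324
Numerator = 50057.14; denominator = Σ(nₕ−1) = 377.
s²ₚ = 50057.14/377 = 132.7776... → 132.78.

132.78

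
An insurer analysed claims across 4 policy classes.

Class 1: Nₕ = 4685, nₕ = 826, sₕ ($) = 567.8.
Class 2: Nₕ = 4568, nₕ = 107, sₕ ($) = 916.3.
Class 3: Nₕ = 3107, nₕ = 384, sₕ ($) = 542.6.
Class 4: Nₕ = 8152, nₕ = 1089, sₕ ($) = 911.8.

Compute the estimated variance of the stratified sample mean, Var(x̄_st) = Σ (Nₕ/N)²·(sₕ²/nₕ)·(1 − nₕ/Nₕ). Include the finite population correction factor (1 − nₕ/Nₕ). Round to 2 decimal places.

516.71

N = 20512; Wₕ = Nₕ/N.
class 1: (4685/20512)²·567.8²/826·(1 − 826/4685) = 16.77178
class 2: (4568/20512)²·916.3²/107·(1 − 107/4568) = 380.04402
class 3: (3107/20512)²·542.6²/384·(1 − 384/3107) = 15.41705
class 4: (8152/20512)²·911.8²/1089·(1 − 1089/8152) = 104.47410
Sum = 516.70695 → 516.71.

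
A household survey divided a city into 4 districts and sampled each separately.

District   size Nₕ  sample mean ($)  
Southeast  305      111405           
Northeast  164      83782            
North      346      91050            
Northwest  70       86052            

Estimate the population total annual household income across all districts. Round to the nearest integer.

85245713

Southeast: 305·111405 = 33978525
Northeast: 164·83782 = 13740248
North: 346·91050 = 31503300
Northwest: 70·86052 = 6023640
τ̂ = Σ Nₕx̄ₕ = 85245713.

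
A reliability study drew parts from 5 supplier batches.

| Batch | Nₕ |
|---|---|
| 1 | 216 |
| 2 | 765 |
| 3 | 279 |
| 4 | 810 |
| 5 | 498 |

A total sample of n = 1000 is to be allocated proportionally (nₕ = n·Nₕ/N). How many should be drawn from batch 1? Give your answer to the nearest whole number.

84

Share of batch 1 = 216/2568 = 0.08411.
Allocate 1000 × 0.08411 = 84.112... → 84.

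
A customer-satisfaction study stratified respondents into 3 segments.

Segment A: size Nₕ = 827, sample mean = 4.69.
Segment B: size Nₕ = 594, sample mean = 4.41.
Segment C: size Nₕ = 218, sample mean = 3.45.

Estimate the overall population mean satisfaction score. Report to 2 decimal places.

4.42

N = 1639; weights Wₕ = Nₕ/N = (0.5046, 0.3624, 0.1330).
x̄_st = Σ Wₕ·x̄ₕ = 0.5046·4.69 + 0.3624·4.41 + 0.1330·3.45 ≈ 4.4236...
→ 4.42.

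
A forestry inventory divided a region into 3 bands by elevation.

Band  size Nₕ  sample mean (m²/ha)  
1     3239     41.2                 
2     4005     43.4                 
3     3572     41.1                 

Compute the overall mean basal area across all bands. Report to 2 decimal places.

41.98

N = 3239 + 4005 + 3572 = 10816.
Overall mean = Σ (Nₕ/N)·x̄ₕ — weight by population share, not a simple average.
Σ Nₕx̄ₕ = 3239·41.2 + 4005·43.4 + 3572·41.1 = 133446.8 + 173817 + 146809.2 = 454073.
Divide by N: 454073 / 10816 = 41.9816... → 41.98.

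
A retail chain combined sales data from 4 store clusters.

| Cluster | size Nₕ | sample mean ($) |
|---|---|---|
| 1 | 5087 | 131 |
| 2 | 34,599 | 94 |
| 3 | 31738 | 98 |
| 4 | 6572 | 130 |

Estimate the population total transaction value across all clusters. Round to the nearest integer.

7883387

Population total = Σ Nₕ·x̄ₕ (each stratum's size times its mean).
5087·131 + 34599·94 + 31738·98 + 6572·130 = 666397 + 3252306 + 3110324 + 854360 = 7883387.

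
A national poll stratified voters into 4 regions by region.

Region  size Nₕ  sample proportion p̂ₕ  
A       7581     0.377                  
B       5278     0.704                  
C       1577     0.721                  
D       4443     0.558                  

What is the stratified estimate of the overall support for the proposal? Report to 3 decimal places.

0.540

Wₕ = Nₕ/N with N = 18879: 0.4016, 0.2796, 0.0835, 0.2353.
p̂_st = 0.4016·0.377 + 0.2796·0.704 + 0.0835·0.721 + 0.2353·0.558 ≈ 0.53975... → 0.540.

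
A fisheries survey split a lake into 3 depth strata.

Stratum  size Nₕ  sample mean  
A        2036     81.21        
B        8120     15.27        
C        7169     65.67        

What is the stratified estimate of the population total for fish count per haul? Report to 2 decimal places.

760124.19

A: 2036·81.21 = 165343.56
B: 8120·15.27 = 123992.4
C: 7169·65.67 = 470788.23
τ̂ = Σ Nₕx̄ₕ = 760124.19.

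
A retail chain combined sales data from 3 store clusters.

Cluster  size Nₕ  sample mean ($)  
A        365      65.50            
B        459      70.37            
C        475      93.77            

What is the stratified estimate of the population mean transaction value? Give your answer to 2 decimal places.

77.56

N = 365 + 459 + 475 = 1299.
Overall mean = Σ (Nₕ/N)·x̄ₕ — weight by population share, not a simple average.
Σ Nₕx̄ₕ = 365·65.50 + 459·70.37 + 475·93.77 = 23907.5 + 32299.83 + 44540.75 = 100748.08.
Divide by N: 100748.08 / 1299 = 77.5582... → 77.56.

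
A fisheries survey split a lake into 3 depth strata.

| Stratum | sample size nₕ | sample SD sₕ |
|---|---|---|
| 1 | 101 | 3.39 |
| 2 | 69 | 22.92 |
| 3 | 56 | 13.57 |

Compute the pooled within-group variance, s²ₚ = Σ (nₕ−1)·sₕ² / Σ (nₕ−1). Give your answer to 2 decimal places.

1: (101−1)·3.39² = 100·11.4921 = 1149.21
2: (69−1)·22.92² = 68·525.3264 = 35722.1952
3: (56−1)·13.57² = 55·184.1449 = 10127.9695
Numerator = 46999.3747; denominator = Σ(nₕ−1) = 223.
s²ₚ = 46999.3747/223 = 210.7595... → 210.76.

210.76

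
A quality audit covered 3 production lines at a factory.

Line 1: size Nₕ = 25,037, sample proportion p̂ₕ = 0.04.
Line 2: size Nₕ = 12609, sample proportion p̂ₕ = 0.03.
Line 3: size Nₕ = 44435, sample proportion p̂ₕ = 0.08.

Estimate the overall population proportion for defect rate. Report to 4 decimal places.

Wₕ = Nₕ/N with N = 82081: 0.3050, 0.1536, 0.5414.
p̂_st = 0.3050·0.04 + 0.1536·0.03 + 0.5414·0.08 ≈ 0.060118... → 0.0601.

0.0601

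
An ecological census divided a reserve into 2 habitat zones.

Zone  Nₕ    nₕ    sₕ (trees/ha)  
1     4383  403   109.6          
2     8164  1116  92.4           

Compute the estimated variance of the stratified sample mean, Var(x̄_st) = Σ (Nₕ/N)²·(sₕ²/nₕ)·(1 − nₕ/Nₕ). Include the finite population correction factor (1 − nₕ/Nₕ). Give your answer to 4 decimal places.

N = 12547; Wₕ = Nₕ/N.
zone 1: (4383/12547)²·109.6²/403·(1 − 403/4383) = 3.3028649
zone 2: (8164/12547)²·92.4²/1116·(1 − 1116/8164) = 2.7962039
Sum = 6.0990688 → 6.0991.

6.0991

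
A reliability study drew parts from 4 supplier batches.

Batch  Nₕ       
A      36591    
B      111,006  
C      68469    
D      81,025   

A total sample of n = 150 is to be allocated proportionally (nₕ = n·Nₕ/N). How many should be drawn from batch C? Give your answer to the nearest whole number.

35

Share of batch C = 68469/297091 = 0.23046.
Allocate 150 × 0.23046 = 34.570... → 35.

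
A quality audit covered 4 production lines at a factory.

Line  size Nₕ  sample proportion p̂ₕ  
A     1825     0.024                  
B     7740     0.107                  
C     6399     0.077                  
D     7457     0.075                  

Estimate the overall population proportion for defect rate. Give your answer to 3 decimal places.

N = 1825 + 7740 + 6399 + 7457 = 23421.
Overall proportion = Σ (Nₕ/N)·p̂ₕ.
Σ Nₕp̂ₕ = 43.8 + 828.18 + 492.723 + 559.275 = 1923.978.
1923.978 / 23421 = 0.08215... → 0.082.

0.082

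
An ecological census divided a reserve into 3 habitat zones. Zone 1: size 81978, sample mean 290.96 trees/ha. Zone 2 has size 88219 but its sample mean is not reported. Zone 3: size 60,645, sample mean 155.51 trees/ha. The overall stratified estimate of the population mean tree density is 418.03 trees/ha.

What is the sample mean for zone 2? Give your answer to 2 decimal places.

716.58

N = 81978 + 88219 + 60645 = 230842.
Overall total = μ·N = 418.03·230842 = 96498881.26.
Subtract the known strata: 81978·290.96 + 60645·155.51 = 33283222.83.
Remaining total for zone 2: 96498881.26 − 33283222.83 = 63215658.43.
Divide by its size: 63215658.43 / 88219 = 716.5765... → 716.58.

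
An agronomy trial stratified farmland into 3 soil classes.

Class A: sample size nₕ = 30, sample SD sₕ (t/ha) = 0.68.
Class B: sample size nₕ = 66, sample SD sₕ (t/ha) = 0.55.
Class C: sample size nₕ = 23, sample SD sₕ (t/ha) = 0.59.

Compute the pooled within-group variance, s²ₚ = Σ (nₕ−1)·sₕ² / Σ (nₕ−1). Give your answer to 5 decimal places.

Degrees of freedom: 29 + 65 + 22 = 116.
Σ(nₕ−1)sₕ² = 29·0.4624 + 65·0.3025 + 22·0.3481 = 40.7303.
s²ₚ = 40.7303 / 116 = 0.3511233... → 0.35112.

0.35112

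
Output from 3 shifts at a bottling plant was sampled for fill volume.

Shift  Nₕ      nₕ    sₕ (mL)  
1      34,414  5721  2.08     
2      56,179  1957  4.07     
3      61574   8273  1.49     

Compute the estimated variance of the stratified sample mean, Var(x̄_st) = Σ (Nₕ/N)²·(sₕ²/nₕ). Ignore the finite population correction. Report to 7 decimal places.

0.0012364

N = 152167. Term for each stratum: Wₕ²sₕ²/nₕ.
Var(x̄_st) = 0.0000386798 + 0.0011537323 + 0.0000439403 = 0.0012363524 → 0.0012364.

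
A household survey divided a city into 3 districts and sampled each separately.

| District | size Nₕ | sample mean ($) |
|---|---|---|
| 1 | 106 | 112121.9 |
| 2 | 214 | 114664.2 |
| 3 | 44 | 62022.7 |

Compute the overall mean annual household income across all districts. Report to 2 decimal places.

N = 106 + 214 + 44 = 364.
Weight each subgroup mean by Nₕ/N and sum.
Σ Nₕx̄ₕ = 106·112121.9 + 214·114664.2 + 44·62022.7 = 11884921.4 + 24538138.8 + 2728998.8 = 39152059.
Divide by N: 39152059 / 364 = 107560.6016... → 107560.60.

107560.60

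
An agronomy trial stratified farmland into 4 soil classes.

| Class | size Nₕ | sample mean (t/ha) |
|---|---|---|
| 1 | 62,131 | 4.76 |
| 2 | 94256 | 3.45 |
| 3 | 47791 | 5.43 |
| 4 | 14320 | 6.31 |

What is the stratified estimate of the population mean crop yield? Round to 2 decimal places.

N = 218498; weights Wₕ = Nₕ/N = (0.2844, 0.4314, 0.2187, 0.0655).
x̄_st = Σ Wₕ·x̄ₕ = 0.2844·4.76 + 0.4314·3.45 + 0.2187·5.43 + 0.0655·6.31 ≈ 4.4430...
→ 4.44.

4.44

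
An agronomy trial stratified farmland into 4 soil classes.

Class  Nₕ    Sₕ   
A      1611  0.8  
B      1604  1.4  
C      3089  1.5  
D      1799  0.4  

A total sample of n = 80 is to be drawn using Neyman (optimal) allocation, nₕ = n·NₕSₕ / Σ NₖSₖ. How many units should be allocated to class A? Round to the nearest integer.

Σ NₕSₕ = 1611·0.8 + 1604·1.4 + 3089·1.5 + 1799·0.4 = 8887.5.
Share for A: 1288.8/8887.5 = 0.14501.
n_A = 80 × 0.14501 = 11.601... → 12.

12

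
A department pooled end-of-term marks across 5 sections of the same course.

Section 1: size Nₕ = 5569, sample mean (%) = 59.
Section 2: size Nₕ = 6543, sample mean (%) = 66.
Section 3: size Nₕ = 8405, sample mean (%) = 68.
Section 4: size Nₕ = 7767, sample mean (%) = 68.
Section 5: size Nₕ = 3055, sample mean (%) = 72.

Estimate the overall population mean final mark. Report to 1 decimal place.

x̄_st = (Σ Nₕx̄ₕ) / (Σ Nₕ) = (5569·59 + 6543·66 + 8405·68 + 7767·68 + 3055·72) / 31339
= 2080065 / 31339 = 66.373... → 66.4.

66.4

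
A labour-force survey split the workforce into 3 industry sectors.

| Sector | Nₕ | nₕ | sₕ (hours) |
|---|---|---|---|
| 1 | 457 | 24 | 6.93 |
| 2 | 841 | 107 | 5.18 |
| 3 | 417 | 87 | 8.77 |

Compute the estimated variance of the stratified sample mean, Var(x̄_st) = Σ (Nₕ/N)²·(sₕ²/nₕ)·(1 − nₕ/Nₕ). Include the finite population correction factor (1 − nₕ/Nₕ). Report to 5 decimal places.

N = 1715; Wₕ = Nₕ/N.
sector 1: (457/1715)²·6.93²/24·(1 − 24/457) = 0.13462666
sector 2: (841/1715)²·5.18²/107·(1 − 107/841) = 0.05263075
sector 3: (417/1715)²·8.77²/87·(1 − 87/417) = 0.04136201
Sum = 0.22861942 → 0.22862.

0.22862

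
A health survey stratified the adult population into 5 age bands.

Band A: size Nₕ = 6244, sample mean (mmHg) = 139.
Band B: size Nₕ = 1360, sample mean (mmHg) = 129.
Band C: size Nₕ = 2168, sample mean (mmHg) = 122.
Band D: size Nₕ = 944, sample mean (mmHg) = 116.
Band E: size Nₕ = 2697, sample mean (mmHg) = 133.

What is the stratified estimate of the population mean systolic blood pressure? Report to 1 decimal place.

N = 13413; weights Wₕ = Nₕ/N = (0.4655, 0.1014, 0.1616, 0.0704, 0.2011).
x̄_st = Σ Wₕ·x̄ₕ = 0.4655·139 + 0.1014·129 + 0.1616·122 + 0.0704·116 + 0.2011·133 ≈ 132.413...
→ 132.4.

132.4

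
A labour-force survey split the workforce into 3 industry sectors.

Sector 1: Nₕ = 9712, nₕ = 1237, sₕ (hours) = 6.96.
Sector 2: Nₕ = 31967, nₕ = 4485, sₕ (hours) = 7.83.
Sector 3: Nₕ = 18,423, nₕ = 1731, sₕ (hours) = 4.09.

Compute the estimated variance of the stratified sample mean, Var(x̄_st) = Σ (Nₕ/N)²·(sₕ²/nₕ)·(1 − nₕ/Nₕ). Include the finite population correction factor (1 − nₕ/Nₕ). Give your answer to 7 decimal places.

N = 60102; Wₕ = Nₕ/N.
sector 1: (9712/60102)²·6.96²/1237·(1 − 1237/9712) = 0.0008923173
sector 2: (31967/60102)²·7.83²/4485·(1 − 4485/31967) = 0.0033245544
sector 3: (18423/60102)²·4.09²/1731·(1 − 1731/18423) = 0.0008226980
Sum = 0.0050395697 → 0.0050396.

0.0050396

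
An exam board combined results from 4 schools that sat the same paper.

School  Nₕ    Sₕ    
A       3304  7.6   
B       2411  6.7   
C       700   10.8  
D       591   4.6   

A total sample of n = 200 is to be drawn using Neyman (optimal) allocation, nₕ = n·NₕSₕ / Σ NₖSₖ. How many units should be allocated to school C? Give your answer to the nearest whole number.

29

Σ NₕSₕ = 3304·7.6 + 2411·6.7 + 700·10.8 + 591·4.6 = 51542.7.
Share for C: 7560/51542.7 = 0.14667.
n_C = 200 × 0.14667 = 29.335... → 29.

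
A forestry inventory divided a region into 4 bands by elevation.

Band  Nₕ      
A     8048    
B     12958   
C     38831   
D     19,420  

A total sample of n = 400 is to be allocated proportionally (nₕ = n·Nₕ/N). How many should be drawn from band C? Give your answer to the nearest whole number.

Share of band C = 38831/79257 = 0.48994.
Allocate 400 × 0.48994 = 195.975... → 196.

196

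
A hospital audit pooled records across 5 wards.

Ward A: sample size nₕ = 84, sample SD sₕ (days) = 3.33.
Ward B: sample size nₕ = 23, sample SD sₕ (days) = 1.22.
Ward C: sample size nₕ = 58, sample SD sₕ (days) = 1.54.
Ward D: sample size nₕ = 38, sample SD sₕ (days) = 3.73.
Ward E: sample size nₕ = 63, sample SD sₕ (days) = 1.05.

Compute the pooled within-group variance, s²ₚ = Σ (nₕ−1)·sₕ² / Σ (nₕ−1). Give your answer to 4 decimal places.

6.4040

A: (84−1)·3.33² = 83·11.0889 = 920.3787
B: (23−1)·1.22² = 22·1.4884 = 32.7448
C: (58−1)·1.54² = 57·2.3716 = 135.1812
D: (38−1)·3.73² = 37·13.9129 = 514.7773
E: (63−1)·1.05² = 62·1.1025 = 68.355
Numerator = 1671.437; denominator = Σ(nₕ−1) = 261.
s²ₚ = 1671.437/261 = 6.403973... → 6.4040.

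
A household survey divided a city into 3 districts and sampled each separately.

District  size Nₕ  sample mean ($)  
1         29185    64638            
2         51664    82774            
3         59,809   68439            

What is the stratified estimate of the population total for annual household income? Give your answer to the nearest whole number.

Estimate total by summing Nₕ·x̄ₕ over strata.
29185·64638 + 51664·82774 + 59809·68439 = 1886460030 + 4276435936 + 4093268151 = 10256164117.

10256164117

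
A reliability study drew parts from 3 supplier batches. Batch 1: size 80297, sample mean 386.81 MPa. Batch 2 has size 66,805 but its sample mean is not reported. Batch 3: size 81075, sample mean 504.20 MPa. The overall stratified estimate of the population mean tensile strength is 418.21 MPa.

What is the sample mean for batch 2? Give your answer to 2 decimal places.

N = 80297 + 66805 + 81075 = 228177.
Overall total = μ·N = 418.21·228177 = 95425903.17.
Subtract the known strata: 80297·386.81 + 81075·504.20 = 71937697.57.
Remaining total for batch 2: 95425903.17 − 71937697.57 = 23488205.6.
Divide by its size: 23488205.6 / 66805 = 351.5935... → 351.59.

351.59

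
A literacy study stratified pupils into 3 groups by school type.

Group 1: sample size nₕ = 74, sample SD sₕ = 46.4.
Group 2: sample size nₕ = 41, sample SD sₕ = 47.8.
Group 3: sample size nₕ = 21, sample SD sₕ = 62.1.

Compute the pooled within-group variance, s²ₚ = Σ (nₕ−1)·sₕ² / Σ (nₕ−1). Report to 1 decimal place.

2448.8

1: (74−1)·46.4² = 73·2152.96 = 157166.08
2: (41−1)·47.8² = 40·2284.84 = 91393.6
3: (21−1)·62.1² = 20·3856.41 = 77128.2
Numerator = 325687.88; denominator = Σ(nₕ−1) = 133.
s²ₚ = 325687.88/133 = 2448.781... → 2448.8.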